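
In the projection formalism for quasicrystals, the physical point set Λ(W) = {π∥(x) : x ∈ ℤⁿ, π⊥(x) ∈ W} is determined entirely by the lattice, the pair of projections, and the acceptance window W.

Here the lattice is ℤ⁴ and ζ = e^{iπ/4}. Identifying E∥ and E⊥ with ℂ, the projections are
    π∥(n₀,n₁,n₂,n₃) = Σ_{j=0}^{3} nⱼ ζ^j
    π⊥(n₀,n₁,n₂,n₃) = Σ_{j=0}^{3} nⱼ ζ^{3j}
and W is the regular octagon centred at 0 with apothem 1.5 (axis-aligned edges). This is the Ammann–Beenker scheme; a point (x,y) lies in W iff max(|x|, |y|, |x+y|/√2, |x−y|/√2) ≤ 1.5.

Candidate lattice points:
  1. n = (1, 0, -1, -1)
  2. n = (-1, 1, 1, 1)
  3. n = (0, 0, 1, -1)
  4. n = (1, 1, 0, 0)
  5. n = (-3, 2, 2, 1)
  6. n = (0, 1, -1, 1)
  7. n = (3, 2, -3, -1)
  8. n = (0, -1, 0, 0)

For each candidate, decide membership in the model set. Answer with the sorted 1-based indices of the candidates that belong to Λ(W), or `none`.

Internal map: ζ^{3j} for j=0..3 gives (1,0), (−√2/2,√2/2), (0,−1), (√2/2,√2/2).
#1 (1, 0, -1, -1): internal (0.2929, 0.2929); octagon support 0.4142 vs apothem 1.5 → ∈ W
#2 (-1, 1, 1, 1): internal (-1.0000, 0.4142); octagon support 1.0000 vs apothem 1.5 → ∈ W
#3 (0, 0, 1, -1): internal (-0.7071, -1.7071); octagon support 1.7071 vs apothem 1.5 → ∉ W
#4 (1, 1, 0, 0): internal (0.2929, 0.7071); octagon support 0.7071 vs apothem 1.5 → ∈ W
#5 (-3, 2, 2, 1): internal (-3.7071, 0.1213); octagon support 3.7071 vs apothem 1.5 → ∉ W
#6 (0, 1, -1, 1): internal (0.0000, 2.4142); octagon support 2.4142 vs apothem 1.5 → ∉ W
#7 (3, 2, -3, -1): internal (0.8787, 3.7071); octagon support 3.7071 vs apothem 1.5 → ∉ W
#8 (0, -1, 0, 0): internal (0.7071, -0.7071); octagon support 1.0000 vs apothem 1.5 → ∈ W

1, 2, 4, 8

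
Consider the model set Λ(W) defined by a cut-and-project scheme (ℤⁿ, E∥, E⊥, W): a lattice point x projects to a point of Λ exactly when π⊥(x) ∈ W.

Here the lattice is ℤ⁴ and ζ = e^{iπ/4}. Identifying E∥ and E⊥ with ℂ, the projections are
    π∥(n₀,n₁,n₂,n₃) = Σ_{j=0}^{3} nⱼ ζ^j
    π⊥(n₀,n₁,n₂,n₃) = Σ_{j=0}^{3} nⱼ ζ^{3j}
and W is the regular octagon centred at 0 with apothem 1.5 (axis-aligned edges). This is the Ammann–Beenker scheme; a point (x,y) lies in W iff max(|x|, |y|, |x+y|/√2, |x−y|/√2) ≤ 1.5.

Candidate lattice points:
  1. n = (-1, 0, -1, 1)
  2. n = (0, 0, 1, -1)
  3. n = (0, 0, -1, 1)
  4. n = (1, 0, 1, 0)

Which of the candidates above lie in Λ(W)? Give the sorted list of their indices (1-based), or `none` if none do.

4

With ζ = e^{iπ/4} the internal vectors are ζ^0,ζ^3,ζ^6,ζ^9.
#1 (-1, 0, -1, 1): internal (-0.292893, 1.707107); octagon support 1.707107 vs apothem 1.5 → ∉ W
#2 (0, 0, 1, -1): internal (-0.707107, -1.707107); octagon support 1.707107 vs apothem 1.5 → ∉ W
#3 (0, 0, -1, 1): internal (0.707107, 1.707107); octagon support 1.707107 vs apothem 1.5 → ∉ W
#4 (1, 0, 1, 0): internal (1.000000, -1.000000); octagon support 1.414214 vs apothem 1.5 → ∈ W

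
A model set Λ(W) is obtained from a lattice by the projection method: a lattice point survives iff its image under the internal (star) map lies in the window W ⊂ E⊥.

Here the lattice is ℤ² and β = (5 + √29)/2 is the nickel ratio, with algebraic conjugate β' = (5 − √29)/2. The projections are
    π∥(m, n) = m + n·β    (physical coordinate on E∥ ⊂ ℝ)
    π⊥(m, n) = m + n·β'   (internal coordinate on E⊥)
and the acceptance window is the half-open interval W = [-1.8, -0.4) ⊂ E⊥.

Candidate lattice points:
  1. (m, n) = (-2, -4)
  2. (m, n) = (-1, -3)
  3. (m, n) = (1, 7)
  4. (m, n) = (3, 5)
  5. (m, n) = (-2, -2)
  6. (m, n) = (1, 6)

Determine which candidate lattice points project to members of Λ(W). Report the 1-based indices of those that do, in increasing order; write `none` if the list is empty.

1, 2, 5

β' = (5−√29)/2 ≈ -0.192582.
#1 (-2,-4): internal coord -2 + (-4)·β' = -1.229670; -1.229670 ∈ [-1.8, -0.4) → IN Λ
#2 (-1,-3): internal coord -1 + (-3)·β' = -0.422253; -0.422253 ∈ [-1.8, -0.4) → IN Λ
#3 (1,7): internal coord 1 + (7)·β' = -0.348077; -0.348077 ∉ [-1.8, -0.4) → out
#4 (3,5): internal coord 3 + (5)·β' = +2.037088; +2.037088 ∉ [-1.8, -0.4) → out
#5 (-2,-2): internal coord -2 + (-2)·β' = -1.614835; -1.614835 ∈ [-1.8, -0.4) → IN Λ
#6 (1,6): internal coord 1 + (6)·β' = -0.155494; -0.155494 ∉ [-1.8, -0.4) → out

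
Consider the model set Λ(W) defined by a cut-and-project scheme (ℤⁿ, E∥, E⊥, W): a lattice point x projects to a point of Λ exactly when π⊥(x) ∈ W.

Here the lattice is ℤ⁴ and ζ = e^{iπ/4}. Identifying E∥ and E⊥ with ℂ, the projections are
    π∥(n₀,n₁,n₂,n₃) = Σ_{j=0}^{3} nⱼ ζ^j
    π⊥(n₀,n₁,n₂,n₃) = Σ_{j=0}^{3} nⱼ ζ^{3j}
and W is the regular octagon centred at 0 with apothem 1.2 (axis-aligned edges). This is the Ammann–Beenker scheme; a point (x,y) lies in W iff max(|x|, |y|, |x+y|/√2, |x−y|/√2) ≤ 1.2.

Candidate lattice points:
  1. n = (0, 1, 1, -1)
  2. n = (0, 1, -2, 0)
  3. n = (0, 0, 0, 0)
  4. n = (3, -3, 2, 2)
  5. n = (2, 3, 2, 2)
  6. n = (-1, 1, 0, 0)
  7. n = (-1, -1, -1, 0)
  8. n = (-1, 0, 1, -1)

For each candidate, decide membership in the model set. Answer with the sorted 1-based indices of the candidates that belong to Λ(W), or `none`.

3, 7

With ζ = e^{iπ/4} the internal vectors are ζ^0,ζ^3,ζ^6,ζ^9.
#1 (0, 1, 1, -1): internal (-1.4142, -1.0000); octagon support 1.7071 vs apothem 1.2 → ∉ W
#2 (0, 1, -2, 0): internal (-0.7071, 2.7071); octagon support 2.7071 vs apothem 1.2 → ∉ W
#3 (0, 0, 0, 0): internal (0.0000, 0.0000); octagon support 0.0000 vs apothem 1.2 → ∈ W
#4 (3, -3, 2, 2): internal (6.5355, -2.7071); octagon support 6.5355 vs apothem 1.2 → ∉ W
#5 (2, 3, 2, 2): internal (1.2929, 1.5355); octagon support 2.0000 vs apothem 1.2 → ∉ W
#6 (-1, 1, 0, 0): internal (-1.7071, 0.7071); octagon support 1.7071 vs apothem 1.2 → ∉ W
#7 (-1, -1, -1, 0): internal (-0.2929, 0.2929); octagon support 0.4142 vs apothem 1.2 → ∈ W
#8 (-1, 0, 1, -1): internal (-1.7071, -1.7071); octagon support 2.4142 vs apothem 1.2 → ∉ W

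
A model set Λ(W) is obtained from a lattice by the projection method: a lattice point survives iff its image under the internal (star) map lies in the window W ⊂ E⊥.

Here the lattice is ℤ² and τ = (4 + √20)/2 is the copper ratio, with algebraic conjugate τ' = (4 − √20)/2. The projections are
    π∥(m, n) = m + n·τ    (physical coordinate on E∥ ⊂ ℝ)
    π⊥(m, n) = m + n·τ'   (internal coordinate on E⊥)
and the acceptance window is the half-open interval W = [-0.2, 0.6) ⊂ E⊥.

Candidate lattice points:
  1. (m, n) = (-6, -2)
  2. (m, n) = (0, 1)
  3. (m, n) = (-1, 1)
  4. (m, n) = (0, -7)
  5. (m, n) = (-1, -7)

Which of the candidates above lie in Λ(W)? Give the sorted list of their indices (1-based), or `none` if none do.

Compute τ' = (4−√20)/2 = -0.23607, so π⊥(m,n) = m -0.23607·n.
[1] lift (-6,-2): star map gives -5.52786; window check -0.2 ≤ -5.52786 < 0.6 is false → out
[2] lift (0,1): star map gives -0.23607; window check -0.2 ≤ -0.23607 < 0.6 is false → out
[3] lift (-1,1): star map gives -1.23607; window check -0.2 ≤ -1.23607 < 0.6 is false → out
[4] lift (0,-7): star map gives 1.65248; window check -0.2 ≤ 1.65248 < 0.6 is false → out
[5] lift (-1,-7): star map gives 0.65248; window check -0.2 ≤ 0.65248 < 0.6 is false → out

none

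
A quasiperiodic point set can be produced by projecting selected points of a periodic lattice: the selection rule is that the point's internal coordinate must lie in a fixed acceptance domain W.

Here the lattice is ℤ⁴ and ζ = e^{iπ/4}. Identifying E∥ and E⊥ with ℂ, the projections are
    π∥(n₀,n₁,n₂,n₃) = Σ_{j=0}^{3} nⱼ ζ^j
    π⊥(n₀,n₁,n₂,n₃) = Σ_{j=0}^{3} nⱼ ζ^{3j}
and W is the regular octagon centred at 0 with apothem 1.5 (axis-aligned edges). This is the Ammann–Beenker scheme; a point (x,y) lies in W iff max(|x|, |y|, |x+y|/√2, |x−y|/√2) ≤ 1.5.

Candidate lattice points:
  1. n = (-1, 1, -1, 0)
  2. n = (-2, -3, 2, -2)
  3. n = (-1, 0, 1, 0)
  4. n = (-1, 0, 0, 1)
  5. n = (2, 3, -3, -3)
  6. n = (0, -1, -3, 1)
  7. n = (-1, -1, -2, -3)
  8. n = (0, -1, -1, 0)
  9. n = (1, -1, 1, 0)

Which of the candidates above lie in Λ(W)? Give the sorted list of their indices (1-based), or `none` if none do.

π⊥(n) = n₀ + n₁ζ³ + n₂ζ⁶ + n₃ζ⁹ where ζ = e^{iπ/4}.
candidate 1: n = (-1, 1, -1, 0) → π⊥ ≈ (-1.7071, +1.7071); max(|x|,|y|,|x±y|/√2) = 2.4142 > 1.5 ⇒ ∉ W
candidate 2: n = (-2, -3, 2, -2) → π⊥ ≈ (-1.2929, -5.5355); max(|x|,|y|,|x±y|/√2) = 5.5355 > 1.5 ⇒ ∉ W
candidate 3: n = (-1, 0, 1, 0) → π⊥ ≈ (-1.0000, -1.0000); max(|x|,|y|,|x±y|/√2) = 1.4142 ≤ 1.5 ⇒ ∈ W
candidate 4: n = (-1, 0, 0, 1) → π⊥ ≈ (-0.2929, +0.7071); max(|x|,|y|,|x±y|/√2) = 0.7071 ≤ 1.5 ⇒ ∈ W
candidate 5: n = (2, 3, -3, -3) → π⊥ ≈ (-2.2426, +3.0000); max(|x|,|y|,|x±y|/√2) = 3.7071 > 1.5 ⇒ ∉ W
candidate 6: n = (0, -1, -3, 1) → π⊥ ≈ (+1.4142, +3.0000); max(|x|,|y|,|x±y|/√2) = 3.1213 > 1.5 ⇒ ∉ W
candidate 7: n = (-1, -1, -2, -3) → π⊥ ≈ (-2.4142, -0.8284); max(|x|,|y|,|x±y|/√2) = 2.4142 > 1.5 ⇒ ∉ W
candidate 8: n = (0, -1, -1, 0) → π⊥ ≈ (+0.7071, +0.2929); max(|x|,|y|,|x±y|/√2) = 0.7071 ≤ 1.5 ⇒ ∈ W
candidate 9: n = (1, -1, 1, 0) → π⊥ ≈ (+1.7071, -1.7071); max(|x|,|y|,|x±y|/√2) = 2.4142 > 1.5 ⇒ ∉ W

3, 4, 8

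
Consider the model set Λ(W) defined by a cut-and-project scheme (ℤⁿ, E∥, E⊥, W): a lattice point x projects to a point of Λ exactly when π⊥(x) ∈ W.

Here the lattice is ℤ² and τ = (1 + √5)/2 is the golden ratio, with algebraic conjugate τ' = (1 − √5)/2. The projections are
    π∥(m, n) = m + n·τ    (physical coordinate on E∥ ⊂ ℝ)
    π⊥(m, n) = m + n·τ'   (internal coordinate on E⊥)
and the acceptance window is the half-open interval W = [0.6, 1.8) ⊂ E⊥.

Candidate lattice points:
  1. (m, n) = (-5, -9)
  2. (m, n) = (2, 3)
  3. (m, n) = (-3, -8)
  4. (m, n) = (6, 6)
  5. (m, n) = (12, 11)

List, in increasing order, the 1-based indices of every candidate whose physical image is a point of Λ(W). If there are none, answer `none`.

τ' = (1−√5)/2 ≈ -0.6180.
candidate 1: (m,n)=(-5,-9) → π∥ = -5-9·τ ≈ -19.5623, π⊥ = -5-9·τ' ≈ 0.5623 ∉ [0.6, 1.8) ⇒ out
candidate 2: (m,n)=(2,3) → π∥ = 2+3·τ ≈ 6.8541, π⊥ = 2+3·τ' ≈ 0.1459 ∉ [0.6, 1.8) ⇒ out
candidate 3: (m,n)=(-3,-8) → π∥ = -3-8·τ ≈ -15.9443, π⊥ = -3-8·τ' ≈ 1.9443 ∉ [0.6, 1.8) ⇒ out
candidate 4: (m,n)=(6,6) → π∥ = 6+6·τ ≈ 15.7082, π⊥ = 6+6·τ' ≈ 2.2918 ∉ [0.6, 1.8) ⇒ out
candidate 5: (m,n)=(12,11) → π∥ = 12+11·τ ≈ 29.7984, π⊥ = 12+11·τ' ≈ 5.2016 ∉ [0.6, 1.8) ⇒ out

none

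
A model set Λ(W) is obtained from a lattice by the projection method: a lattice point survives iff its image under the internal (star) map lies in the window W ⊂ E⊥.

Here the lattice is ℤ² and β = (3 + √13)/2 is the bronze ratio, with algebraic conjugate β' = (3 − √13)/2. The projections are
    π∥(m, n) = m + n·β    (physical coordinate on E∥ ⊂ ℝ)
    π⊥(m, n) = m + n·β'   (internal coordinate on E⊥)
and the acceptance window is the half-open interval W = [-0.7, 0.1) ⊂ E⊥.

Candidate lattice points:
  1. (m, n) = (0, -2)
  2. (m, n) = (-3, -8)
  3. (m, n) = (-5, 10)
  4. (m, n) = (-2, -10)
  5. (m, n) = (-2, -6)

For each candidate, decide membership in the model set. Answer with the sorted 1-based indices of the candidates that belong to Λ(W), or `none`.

Compute β' = (3−√13)/2 = -0.302776, so π⊥(m,n) = m -0.302776·n.
candidate 1: (m,n)=(0,-2) → π∥ = 0-2·β ≈ -6.605551, π⊥ = 0-2·β' ≈ 0.605551 ∉ [-0.7, 0.1) ⇒ out
candidate 2: (m,n)=(-3,-8) → π∥ = -3-8·β ≈ -29.422205, π⊥ = -3-8·β' ≈ -0.577795 ∈ [-0.7, 0.1) ⇒ IN Λ
candidate 3: (m,n)=(-5,10) → π∥ = -5+10·β ≈ 28.027756, π⊥ = -5+10·β' ≈ -8.027756 ∉ [-0.7, 0.1) ⇒ out
candidate 4: (m,n)=(-2,-10) → π∥ = -2-10·β ≈ -35.027756, π⊥ = -2-10·β' ≈ 1.027756 ∉ [-0.7, 0.1) ⇒ out
candidate 5: (m,n)=(-2,-6) → π∥ = -2-6·β ≈ -21.816654, π⊥ = -2-6·β' ≈ -0.183346 ∈ [-0.7, 0.1) ⇒ IN Λ

2, 5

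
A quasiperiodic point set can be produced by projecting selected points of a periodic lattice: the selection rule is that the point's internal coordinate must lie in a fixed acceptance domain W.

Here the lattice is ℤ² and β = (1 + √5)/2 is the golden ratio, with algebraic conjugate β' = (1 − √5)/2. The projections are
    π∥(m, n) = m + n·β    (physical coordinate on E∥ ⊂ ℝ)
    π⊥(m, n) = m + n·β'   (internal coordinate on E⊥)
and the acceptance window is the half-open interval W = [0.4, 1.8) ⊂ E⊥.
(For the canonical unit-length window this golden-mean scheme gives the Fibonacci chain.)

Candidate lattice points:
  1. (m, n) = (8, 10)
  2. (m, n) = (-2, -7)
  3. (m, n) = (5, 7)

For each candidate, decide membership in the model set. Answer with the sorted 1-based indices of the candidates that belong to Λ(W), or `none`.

3

Numerically β ≈ 1.61803 and β' = −1/β ≈ -0.61803.
#1 (8,10): internal coord 8 + (10)·β' = +1.81966; +1.81966 ∉ [0.4, 1.8) → out
#2 (-2,-7): internal coord -2 + (-7)·β' = +2.32624; +2.32624 ∉ [0.4, 1.8) → out
#3 (5,7): internal coord 5 + (7)·β' = +0.67376; +0.67376 ∈ [0.4, 1.8) → IN Λ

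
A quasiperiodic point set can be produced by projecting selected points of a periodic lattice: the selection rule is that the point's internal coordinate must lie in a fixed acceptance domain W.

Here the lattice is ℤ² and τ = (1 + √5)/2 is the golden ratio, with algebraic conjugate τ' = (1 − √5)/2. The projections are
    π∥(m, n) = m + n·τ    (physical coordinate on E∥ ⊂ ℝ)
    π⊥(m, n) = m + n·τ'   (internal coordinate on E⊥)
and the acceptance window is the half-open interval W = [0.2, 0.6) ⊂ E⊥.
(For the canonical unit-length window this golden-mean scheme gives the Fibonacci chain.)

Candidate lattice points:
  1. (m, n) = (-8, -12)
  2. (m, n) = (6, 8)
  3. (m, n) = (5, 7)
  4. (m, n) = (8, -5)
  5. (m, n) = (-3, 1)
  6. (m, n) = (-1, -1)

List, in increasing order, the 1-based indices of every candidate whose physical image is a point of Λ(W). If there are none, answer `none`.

Compute τ' = (1−√5)/2 = -0.6180, so π⊥(m,n) = m -0.6180·n.
[1] lift (-8,-12): star map gives -0.5836; window check 0.2 ≤ -0.5836 < 0.6 is false → out
[2] lift (6,8): star map gives 1.0557; window check 0.2 ≤ 1.0557 < 0.6 is false → out
[3] lift (5,7): star map gives 0.6738; window check 0.2 ≤ 0.6738 < 0.6 is false → out
[4] lift (8,-5): star map gives 11.0902; window check 0.2 ≤ 11.0902 < 0.6 is false → out
[5] lift (-3,1): star map gives -3.6180; window check 0.2 ≤ -3.6180 < 0.6 is false → out
[6] lift (-1,-1): star map gives -0.3820; window check 0.2 ≤ -0.3820 < 0.6 is false → out

none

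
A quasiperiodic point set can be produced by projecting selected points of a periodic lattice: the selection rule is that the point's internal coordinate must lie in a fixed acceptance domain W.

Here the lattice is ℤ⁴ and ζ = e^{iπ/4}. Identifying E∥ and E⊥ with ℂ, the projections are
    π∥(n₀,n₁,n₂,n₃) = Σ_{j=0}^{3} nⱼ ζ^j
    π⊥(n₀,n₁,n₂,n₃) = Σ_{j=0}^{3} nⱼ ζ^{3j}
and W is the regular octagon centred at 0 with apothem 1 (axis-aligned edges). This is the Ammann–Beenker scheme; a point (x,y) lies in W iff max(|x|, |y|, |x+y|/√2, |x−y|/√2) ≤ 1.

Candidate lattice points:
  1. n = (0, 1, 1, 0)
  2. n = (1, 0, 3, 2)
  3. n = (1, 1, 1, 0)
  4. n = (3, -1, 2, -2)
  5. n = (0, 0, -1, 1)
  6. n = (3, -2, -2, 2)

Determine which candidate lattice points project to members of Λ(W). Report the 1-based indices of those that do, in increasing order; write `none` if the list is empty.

1, 3

With ζ = e^{iπ/4} the internal vectors are ζ^0,ζ^3,ζ^6,ζ^9.
candidate 1: n = (0, 1, 1, 0) → π⊥ ≈ (-0.707107, -0.292893); max(|x|,|y|,|x±y|/√2) = 0.707107 ≤ 1 ⇒ ∈ W
candidate 2: n = (1, 0, 3, 2) → π⊥ ≈ (+2.414214, -1.585786); max(|x|,|y|,|x±y|/√2) = 2.828427 > 1 ⇒ ∉ W
candidate 3: n = (1, 1, 1, 0) → π⊥ ≈ (+0.292893, -0.292893); max(|x|,|y|,|x±y|/√2) = 0.414214 ≤ 1 ⇒ ∈ W
candidate 4: n = (3, -1, 2, -2) → π⊥ ≈ (+2.292893, -4.121320); max(|x|,|y|,|x±y|/√2) = 4.535534 > 1 ⇒ ∉ W
candidate 5: n = (0, 0, -1, 1) → π⊥ ≈ (+0.707107, +1.707107); max(|x|,|y|,|x±y|/√2) = 1.707107 > 1 ⇒ ∉ W
candidate 6: n = (3, -2, -2, 2) → π⊥ ≈ (+5.828427, +2.000000); max(|x|,|y|,|x±y|/√2) = 5.828427 > 1 ⇒ ∉ W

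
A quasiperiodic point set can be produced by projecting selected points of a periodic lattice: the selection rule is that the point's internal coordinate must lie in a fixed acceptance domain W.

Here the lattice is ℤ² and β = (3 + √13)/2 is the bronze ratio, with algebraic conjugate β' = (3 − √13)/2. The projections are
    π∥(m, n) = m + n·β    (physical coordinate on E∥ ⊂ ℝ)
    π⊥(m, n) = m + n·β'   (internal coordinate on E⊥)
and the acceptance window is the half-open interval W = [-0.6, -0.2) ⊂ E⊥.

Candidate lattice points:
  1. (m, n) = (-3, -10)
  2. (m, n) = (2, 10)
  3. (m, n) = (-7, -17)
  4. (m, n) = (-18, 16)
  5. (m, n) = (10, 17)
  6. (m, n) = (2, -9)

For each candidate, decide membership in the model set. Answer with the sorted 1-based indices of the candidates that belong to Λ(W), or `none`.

β' = (3−√13)/2 ≈ -0.302776.
candidate 1: (m,n)=(-3,-10) → π∥ = -3-10·β ≈ -36.027756, π⊥ = -3-10·β' ≈ 0.027756 ∉ [-0.6, -0.2) ⇒ out
candidate 2: (m,n)=(2,10) → π∥ = 2+10·β ≈ 35.027756, π⊥ = 2+10·β' ≈ -1.027756 ∉ [-0.6, -0.2) ⇒ out
candidate 3: (m,n)=(-7,-17) → π∥ = -7-17·β ≈ -63.147186, π⊥ = -7-17·β' ≈ -1.852814 ∉ [-0.6, -0.2) ⇒ out
candidate 4: (m,n)=(-18,16) → π∥ = -18+16·β ≈ 34.844410, π⊥ = -18+16·β' ≈ -22.844410 ∉ [-0.6, -0.2) ⇒ out
candidate 5: (m,n)=(10,17) → π∥ = 10+17·β ≈ 66.147186, π⊥ = 10+17·β' ≈ 4.852814 ∉ [-0.6, -0.2) ⇒ out
candidate 6: (m,n)=(2,-9) → π∥ = 2-9·β ≈ -27.724981, π⊥ = 2-9·β' ≈ 4.724981 ∉ [-0.6, -0.2) ⇒ out

none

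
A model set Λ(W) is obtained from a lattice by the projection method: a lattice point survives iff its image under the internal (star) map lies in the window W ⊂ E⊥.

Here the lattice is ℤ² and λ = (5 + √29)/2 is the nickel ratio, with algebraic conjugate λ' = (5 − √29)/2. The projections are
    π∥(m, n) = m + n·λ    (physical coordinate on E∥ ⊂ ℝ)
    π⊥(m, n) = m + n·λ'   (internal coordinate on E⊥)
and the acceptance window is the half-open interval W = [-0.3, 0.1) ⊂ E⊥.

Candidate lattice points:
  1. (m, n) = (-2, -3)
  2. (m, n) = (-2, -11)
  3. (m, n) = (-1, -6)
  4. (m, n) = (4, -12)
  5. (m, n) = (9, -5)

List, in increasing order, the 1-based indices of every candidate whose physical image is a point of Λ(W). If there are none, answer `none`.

none

Compute λ' = (5−√29)/2 = -0.19258, so π⊥(m,n) = m -0.19258·n.
candidate 1: (m,n)=(-2,-3) → π∥ = -2-3·λ ≈ -17.57775, π⊥ = -2-3·λ' ≈ -1.42225 ∉ [-0.3, 0.1) ⇒ out
candidate 2: (m,n)=(-2,-11) → π∥ = -2-11·λ ≈ -59.11841, π⊥ = -2-11·λ' ≈ 0.11841 ∉ [-0.3, 0.1) ⇒ out
candidate 3: (m,n)=(-1,-6) → π∥ = -1-6·λ ≈ -32.15549, π⊥ = -1-6·λ' ≈ 0.15549 ∉ [-0.3, 0.1) ⇒ out
candidate 4: (m,n)=(4,-12) → π∥ = 4-12·λ ≈ -58.31099, π⊥ = 4-12·λ' ≈ 6.31099 ∉ [-0.3, 0.1) ⇒ out
candidate 5: (m,n)=(9,-5) → π∥ = 9-5·λ ≈ -16.96291, π⊥ = 9-5·λ' ≈ 9.96291 ∉ [-0.3, 0.1) ⇒ out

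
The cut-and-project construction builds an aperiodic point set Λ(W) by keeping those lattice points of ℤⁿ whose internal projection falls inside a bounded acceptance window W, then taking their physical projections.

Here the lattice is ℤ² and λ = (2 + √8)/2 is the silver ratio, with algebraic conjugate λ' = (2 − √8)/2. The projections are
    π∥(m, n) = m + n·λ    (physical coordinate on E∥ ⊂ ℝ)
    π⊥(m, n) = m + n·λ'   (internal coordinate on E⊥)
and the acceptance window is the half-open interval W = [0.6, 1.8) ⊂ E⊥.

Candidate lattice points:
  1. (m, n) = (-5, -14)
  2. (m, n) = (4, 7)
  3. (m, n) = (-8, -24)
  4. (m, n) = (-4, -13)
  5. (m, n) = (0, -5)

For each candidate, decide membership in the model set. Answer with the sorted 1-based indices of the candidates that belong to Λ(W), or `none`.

λ' = (2−√8)/2 ≈ -0.4142.
[1] lift (-5,-14): star map gives 0.7990; window check 0.6 ≤ 0.7990 < 1.8 is true → IN Λ
[2] lift (4,7): star map gives 1.1005; window check 0.6 ≤ 1.1005 < 1.8 is true → IN Λ
[3] lift (-8,-24): star map gives 1.9411; window check 0.6 ≤ 1.9411 < 1.8 is false → out
[4] lift (-4,-13): star map gives 1.3848; window check 0.6 ≤ 1.3848 < 1.8 is true → IN Λ
[5] lift (0,-5): star map gives 2.0711; window check 0.6 ≤ 2.0711 < 1.8 is false → out

1, 2, 4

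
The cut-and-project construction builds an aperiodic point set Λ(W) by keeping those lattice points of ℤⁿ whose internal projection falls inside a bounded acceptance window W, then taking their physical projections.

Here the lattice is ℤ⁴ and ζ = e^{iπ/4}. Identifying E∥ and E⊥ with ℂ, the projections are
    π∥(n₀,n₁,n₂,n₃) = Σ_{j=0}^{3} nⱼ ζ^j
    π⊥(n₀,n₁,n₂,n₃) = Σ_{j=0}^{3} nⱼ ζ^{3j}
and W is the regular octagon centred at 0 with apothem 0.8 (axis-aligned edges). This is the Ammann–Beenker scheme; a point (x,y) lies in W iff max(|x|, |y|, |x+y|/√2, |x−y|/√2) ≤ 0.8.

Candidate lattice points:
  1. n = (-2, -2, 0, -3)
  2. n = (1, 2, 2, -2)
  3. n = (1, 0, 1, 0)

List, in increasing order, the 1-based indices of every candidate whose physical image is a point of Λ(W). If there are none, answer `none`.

none

π⊥(n) = n₀ + n₁ζ³ + n₂ζ⁶ + n₃ζ⁹ where ζ = e^{iπ/4}.
candidate 1: n = (-2, -2, 0, -3) → π⊥ ≈ (-2.7071, -3.5355); max(|x|,|y|,|x±y|/√2) = 4.4142 > 0.8 ⇒ ∉ W
candidate 2: n = (1, 2, 2, -2) → π⊥ ≈ (-1.8284, -2.0000); max(|x|,|y|,|x±y|/√2) = 2.7071 > 0.8 ⇒ ∉ W
candidate 3: n = (1, 0, 1, 0) → π⊥ ≈ (+1.0000, -1.0000); max(|x|,|y|,|x±y|/√2) = 1.4142 > 0.8 ⇒ ∉ W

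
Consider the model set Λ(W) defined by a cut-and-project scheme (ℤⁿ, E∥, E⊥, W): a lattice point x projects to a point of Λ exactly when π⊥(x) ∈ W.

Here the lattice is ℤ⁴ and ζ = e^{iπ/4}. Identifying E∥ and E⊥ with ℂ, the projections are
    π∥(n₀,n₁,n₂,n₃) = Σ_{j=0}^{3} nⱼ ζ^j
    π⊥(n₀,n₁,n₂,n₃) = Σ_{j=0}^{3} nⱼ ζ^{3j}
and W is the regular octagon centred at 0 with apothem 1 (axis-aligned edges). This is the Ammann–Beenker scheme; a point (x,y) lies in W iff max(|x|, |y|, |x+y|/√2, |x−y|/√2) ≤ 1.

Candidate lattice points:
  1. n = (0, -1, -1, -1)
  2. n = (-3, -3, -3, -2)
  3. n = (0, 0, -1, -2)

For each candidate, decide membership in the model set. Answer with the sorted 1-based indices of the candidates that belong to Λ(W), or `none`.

1

π⊥(n) = n₀ + n₁ζ³ + n₂ζ⁶ + n₃ζ⁹ where ζ = e^{iπ/4}.
#1 (0, -1, -1, -1): internal (0.00000, -0.41421); octagon support 0.41421 vs apothem 1 → ∈ W
#2 (-3, -3, -3, -2): internal (-2.29289, -0.53553); octagon support 2.29289 vs apothem 1 → ∉ W
#3 (0, 0, -1, -2): internal (-1.41421, -0.41421); octagon support 1.41421 vs apothem 1 → ∉ W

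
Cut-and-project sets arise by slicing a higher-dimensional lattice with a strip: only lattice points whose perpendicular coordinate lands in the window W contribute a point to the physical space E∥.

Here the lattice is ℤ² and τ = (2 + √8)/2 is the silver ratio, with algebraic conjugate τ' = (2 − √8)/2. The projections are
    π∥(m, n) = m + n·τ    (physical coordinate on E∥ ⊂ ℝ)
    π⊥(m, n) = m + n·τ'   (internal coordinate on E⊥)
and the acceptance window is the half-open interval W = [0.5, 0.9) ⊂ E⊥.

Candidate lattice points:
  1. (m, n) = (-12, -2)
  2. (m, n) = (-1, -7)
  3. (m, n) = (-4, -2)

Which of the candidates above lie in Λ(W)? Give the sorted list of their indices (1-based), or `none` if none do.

τ' = (2−√8)/2 ≈ -0.414214.
candidate 1: (m,n)=(-12,-2) → π∥ = -12-2·τ ≈ -16.828427, π⊥ = -12-2·τ' ≈ -11.171573 ∉ [0.5, 0.9) ⇒ out
candidate 2: (m,n)=(-1,-7) → π∥ = -1-7·τ ≈ -17.899495, π⊥ = -1-7·τ' ≈ 1.899495 ∉ [0.5, 0.9) ⇒ out
candidate 3: (m,n)=(-4,-2) → π∥ = -4-2·τ ≈ -8.828427, π⊥ = -4-2·τ' ≈ -3.171573 ∉ [0.5, 0.9) ⇒ out

none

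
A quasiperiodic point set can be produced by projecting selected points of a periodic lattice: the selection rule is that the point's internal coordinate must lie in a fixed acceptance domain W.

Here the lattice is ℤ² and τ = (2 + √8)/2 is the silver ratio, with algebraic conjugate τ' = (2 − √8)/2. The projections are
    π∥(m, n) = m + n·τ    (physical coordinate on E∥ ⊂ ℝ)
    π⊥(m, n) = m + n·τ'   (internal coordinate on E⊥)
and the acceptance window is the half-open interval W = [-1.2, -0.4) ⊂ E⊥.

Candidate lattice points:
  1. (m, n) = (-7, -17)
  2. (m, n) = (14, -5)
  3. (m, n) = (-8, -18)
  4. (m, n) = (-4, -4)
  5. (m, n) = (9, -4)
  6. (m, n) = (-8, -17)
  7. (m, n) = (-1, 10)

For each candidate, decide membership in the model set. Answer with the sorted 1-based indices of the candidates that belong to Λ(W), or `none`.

τ' = (2−√8)/2 ≈ -0.41421.
#1 (-7,-17): internal coord -7 + (-17)·τ' = +0.04163; +0.04163 ∉ [-1.2, -0.4) → out
#2 (14,-5): internal coord 14 + (-5)·τ' = +16.07107; +16.07107 ∉ [-1.2, -0.4) → out
#3 (-8,-18): internal coord -8 + (-18)·τ' = -0.54416; -0.54416 ∈ [-1.2, -0.4) → IN Λ
#4 (-4,-4): internal coord -4 + (-4)·τ' = -2.34315; -2.34315 ∉ [-1.2, -0.4) → out
#5 (9,-4): internal coord 9 + (-4)·τ' = +10.65685; +10.65685 ∉ [-1.2, -0.4) → out
#6 (-8,-17): internal coord -8 + (-17)·τ' = -0.95837; -0.95837 ∈ [-1.2, -0.4) → IN Λ
#7 (-1,10): internal coord -1 + (10)·τ' = -5.14214; -5.14214 ∉ [-1.2, -0.4) → out

3, 6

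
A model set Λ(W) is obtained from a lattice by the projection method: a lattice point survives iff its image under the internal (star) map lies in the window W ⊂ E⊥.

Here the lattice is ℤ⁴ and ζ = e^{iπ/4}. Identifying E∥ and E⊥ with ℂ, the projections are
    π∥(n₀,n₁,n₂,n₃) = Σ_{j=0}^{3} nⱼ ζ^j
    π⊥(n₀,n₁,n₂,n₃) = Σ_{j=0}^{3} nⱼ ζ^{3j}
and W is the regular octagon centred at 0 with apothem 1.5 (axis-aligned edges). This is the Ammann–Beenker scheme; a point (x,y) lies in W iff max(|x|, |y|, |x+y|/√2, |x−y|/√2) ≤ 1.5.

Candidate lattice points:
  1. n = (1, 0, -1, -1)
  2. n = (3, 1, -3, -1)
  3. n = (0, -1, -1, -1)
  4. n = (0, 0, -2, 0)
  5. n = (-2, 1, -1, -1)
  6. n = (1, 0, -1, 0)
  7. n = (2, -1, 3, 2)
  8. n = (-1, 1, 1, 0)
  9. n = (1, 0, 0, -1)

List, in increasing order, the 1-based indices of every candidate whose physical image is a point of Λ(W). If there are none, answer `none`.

π⊥(n) = n₀ + n₁ζ³ + n₂ζ⁶ + n₃ζ⁹ where ζ = e^{iπ/4}.
#1 (1, 0, -1, -1): internal (0.292893, 0.292893); octagon support 0.414214 vs apothem 1.5 → ∈ W
#2 (3, 1, -3, -1): internal (1.585786, 3.000000); octagon support 3.242641 vs apothem 1.5 → ∉ W
#3 (0, -1, -1, -1): internal (0.000000, -0.414214); octagon support 0.414214 vs apothem 1.5 → ∈ W
#4 (0, 0, -2, 0): internal (0.000000, 2.000000); octagon support 2.000000 vs apothem 1.5 → ∉ W
#5 (-2, 1, -1, -1): internal (-3.414214, 1.000000); octagon support 3.414214 vs apothem 1.5 → ∉ W
#6 (1, 0, -1, 0): internal (1.000000, 1.000000); octagon support 1.414214 vs apothem 1.5 → ∈ W
#7 (2, -1, 3, 2): internal (4.121320, -2.292893); octagon support 4.535534 vs apothem 1.5 → ∉ W
#8 (-1, 1, 1, 0): internal (-1.707107, -0.292893); octagon support 1.707107 vs apothem 1.5 → ∉ W
#9 (1, 0, 0, -1): internal (0.292893, -0.707107); octagon support 0.707107 vs apothem 1.5 → ∈ W

1, 3, 6, 9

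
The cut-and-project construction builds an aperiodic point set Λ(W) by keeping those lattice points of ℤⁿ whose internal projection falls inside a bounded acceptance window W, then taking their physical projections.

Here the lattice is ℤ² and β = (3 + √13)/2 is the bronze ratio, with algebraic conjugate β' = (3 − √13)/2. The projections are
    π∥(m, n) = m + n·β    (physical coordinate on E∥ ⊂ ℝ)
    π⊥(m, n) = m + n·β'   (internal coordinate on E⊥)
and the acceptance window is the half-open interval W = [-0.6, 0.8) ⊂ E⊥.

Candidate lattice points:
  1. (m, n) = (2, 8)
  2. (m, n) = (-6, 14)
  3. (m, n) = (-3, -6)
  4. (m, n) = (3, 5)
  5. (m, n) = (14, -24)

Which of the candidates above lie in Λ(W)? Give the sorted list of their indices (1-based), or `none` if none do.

Compute β' = (3−√13)/2 = -0.30278, so π⊥(m,n) = m -0.30278·n.
[1] lift (2,8): star map gives -0.42221; window check -0.6 ≤ -0.42221 < 0.8 is true → IN Λ
[2] lift (-6,14): star map gives -10.23886; window check -0.6 ≤ -10.23886 < 0.8 is false → out
[3] lift (-3,-6): star map gives -1.18335; window check -0.6 ≤ -1.18335 < 0.8 is false → out
[4] lift (3,5): star map gives 1.48612; window check -0.6 ≤ 1.48612 < 0.8 is false → out
[5] lift (14,-24): star map gives 21.26662; window check -0.6 ≤ 21.26662 < 0.8 is false → out

1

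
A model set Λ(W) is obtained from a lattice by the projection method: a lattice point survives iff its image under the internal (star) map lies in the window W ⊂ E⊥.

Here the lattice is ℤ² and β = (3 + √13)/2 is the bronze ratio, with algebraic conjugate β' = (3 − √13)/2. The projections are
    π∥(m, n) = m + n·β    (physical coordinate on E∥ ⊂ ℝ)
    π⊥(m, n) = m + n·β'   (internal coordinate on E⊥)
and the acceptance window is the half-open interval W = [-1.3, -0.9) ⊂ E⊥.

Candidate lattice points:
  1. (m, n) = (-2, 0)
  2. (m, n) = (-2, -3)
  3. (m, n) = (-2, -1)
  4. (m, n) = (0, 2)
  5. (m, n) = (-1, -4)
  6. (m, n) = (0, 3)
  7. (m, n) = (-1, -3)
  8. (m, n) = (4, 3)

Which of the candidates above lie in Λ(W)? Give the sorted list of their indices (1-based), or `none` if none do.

Numerically β ≈ 3.302776 and β' = −1/β ≈ -0.302776.
[1] lift (-2,0): star map gives -2.000000; window check -1.3 ≤ -2.000000 < -0.9 is false → out
[2] lift (-2,-3): star map gives -1.091673; window check -1.3 ≤ -1.091673 < -0.9 is true → IN Λ
[3] lift (-2,-1): star map gives -1.697224; window check -1.3 ≤ -1.697224 < -0.9 is false → out
[4] lift (0,2): star map gives -0.605551; window check -1.3 ≤ -0.605551 < -0.9 is false → out
[5] lift (-1,-4): star map gives 0.211103; window check -1.3 ≤ 0.211103 < -0.9 is false → out
[6] lift (0,3): star map gives -0.908327; window check -1.3 ≤ -0.908327 < -0.9 is true → IN Λ
[7] lift (-1,-3): star map gives -0.091673; window check -1.3 ≤ -0.091673 < -0.9 is false → out
[8] lift (4,3): star map gives 3.091673; window check -1.3 ≤ 3.091673 < -0.9 is false → out

2, 6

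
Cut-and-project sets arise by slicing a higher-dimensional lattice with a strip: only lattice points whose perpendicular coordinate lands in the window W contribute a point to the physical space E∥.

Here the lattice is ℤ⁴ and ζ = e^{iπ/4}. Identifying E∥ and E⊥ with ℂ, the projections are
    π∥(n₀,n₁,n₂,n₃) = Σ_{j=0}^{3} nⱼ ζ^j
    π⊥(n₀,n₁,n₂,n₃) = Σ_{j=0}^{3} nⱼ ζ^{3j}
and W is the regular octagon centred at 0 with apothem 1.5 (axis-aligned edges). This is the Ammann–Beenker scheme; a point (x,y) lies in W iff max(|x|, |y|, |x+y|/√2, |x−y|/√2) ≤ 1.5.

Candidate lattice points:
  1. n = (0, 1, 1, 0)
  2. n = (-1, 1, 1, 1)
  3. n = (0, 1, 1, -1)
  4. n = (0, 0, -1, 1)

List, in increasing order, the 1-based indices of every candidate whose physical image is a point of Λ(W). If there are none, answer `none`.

1, 2

π⊥(n) = n₀ + n₁ζ³ + n₂ζ⁶ + n₃ζ⁹ where ζ = e^{iπ/4}.
candidate 1: n = (0, 1, 1, 0) → π⊥ ≈ (-0.707107, -0.292893); max(|x|,|y|,|x±y|/√2) = 0.707107 ≤ 1.5 ⇒ ∈ W
candidate 2: n = (-1, 1, 1, 1) → π⊥ ≈ (-1.000000, +0.414214); max(|x|,|y|,|x±y|/√2) = 1.000000 ≤ 1.5 ⇒ ∈ W
candidate 3: n = (0, 1, 1, -1) → π⊥ ≈ (-1.414214, -1.000000); max(|x|,|y|,|x±y|/√2) = 1.707107 > 1.5 ⇒ ∉ W
candidate 4: n = (0, 0, -1, 1) → π⊥ ≈ (+0.707107, +1.707107); max(|x|,|y|,|x±y|/√2) = 1.707107 > 1.5 ⇒ ∉ W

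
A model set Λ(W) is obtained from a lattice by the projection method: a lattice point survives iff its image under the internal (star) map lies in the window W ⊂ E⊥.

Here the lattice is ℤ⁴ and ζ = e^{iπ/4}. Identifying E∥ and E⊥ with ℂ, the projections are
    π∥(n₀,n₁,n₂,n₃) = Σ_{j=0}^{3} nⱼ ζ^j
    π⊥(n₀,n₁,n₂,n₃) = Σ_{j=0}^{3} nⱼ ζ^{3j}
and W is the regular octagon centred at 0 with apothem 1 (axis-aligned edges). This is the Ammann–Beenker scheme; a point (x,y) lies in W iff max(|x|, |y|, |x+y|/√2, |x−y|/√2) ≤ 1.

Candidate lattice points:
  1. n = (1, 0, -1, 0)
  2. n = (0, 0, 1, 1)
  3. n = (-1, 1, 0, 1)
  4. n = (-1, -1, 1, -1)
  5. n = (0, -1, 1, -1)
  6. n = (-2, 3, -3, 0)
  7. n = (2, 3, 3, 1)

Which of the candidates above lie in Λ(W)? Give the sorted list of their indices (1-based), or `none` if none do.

Internal map: ζ^{3j} for j=0..3 gives (1,0), (−√2/2,√2/2), (0,−1), (√2/2,√2/2).
#1 (1, 0, -1, 0): internal (1.00000, 1.00000); octagon support 1.41421 vs apothem 1 → ∉ W
#2 (0, 0, 1, 1): internal (0.70711, -0.29289); octagon support 0.70711 vs apothem 1 → ∈ W
#3 (-1, 1, 0, 1): internal (-1.00000, 1.41421); octagon support 1.70711 vs apothem 1 → ∉ W
#4 (-1, -1, 1, -1): internal (-1.00000, -2.41421); octagon support 2.41421 vs apothem 1 → ∉ W
#5 (0, -1, 1, -1): internal (0.00000, -2.41421); octagon support 2.41421 vs apothem 1 → ∉ W
#6 (-2, 3, -3, 0): internal (-4.12132, 5.12132); octagon support 6.53553 vs apothem 1 → ∉ W
#7 (2, 3, 3, 1): internal (0.58579, -0.17157); octagon support 0.58579 vs apothem 1 → ∈ W

2, 7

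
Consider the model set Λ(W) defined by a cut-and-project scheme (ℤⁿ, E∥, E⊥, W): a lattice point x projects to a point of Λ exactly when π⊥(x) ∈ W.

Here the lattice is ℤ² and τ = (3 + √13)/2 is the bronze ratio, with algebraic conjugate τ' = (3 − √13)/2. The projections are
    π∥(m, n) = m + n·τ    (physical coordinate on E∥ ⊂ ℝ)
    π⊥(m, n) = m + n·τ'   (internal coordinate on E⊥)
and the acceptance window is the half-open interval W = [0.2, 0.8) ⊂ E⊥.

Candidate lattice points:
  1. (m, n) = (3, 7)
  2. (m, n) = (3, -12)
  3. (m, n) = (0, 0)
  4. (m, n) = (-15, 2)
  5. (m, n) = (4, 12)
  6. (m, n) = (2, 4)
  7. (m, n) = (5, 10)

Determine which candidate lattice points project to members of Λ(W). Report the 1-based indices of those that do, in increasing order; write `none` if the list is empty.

Compute τ' = (3−√13)/2 = -0.3028, so π⊥(m,n) = m -0.3028·n.
[1] lift (3,7): star map gives 0.8806; window check 0.2 ≤ 0.8806 < 0.8 is false → out
[2] lift (3,-12): star map gives 6.6333; window check 0.2 ≤ 6.6333 < 0.8 is false → out
[3] lift (0,0): star map gives 0.0000; window check 0.2 ≤ 0.0000 < 0.8 is false → out
[4] lift (-15,2): star map gives -15.6056; window check 0.2 ≤ -15.6056 < 0.8 is false → out
[5] lift (4,12): star map gives 0.3667; window check 0.2 ≤ 0.3667 < 0.8 is true → IN Λ
[6] lift (2,4): star map gives 0.7889; window check 0.2 ≤ 0.7889 < 0.8 is true → IN Λ
[7] lift (5,10): star map gives 1.9722; window check 0.2 ≤ 1.9722 < 0.8 is false → out

5, 6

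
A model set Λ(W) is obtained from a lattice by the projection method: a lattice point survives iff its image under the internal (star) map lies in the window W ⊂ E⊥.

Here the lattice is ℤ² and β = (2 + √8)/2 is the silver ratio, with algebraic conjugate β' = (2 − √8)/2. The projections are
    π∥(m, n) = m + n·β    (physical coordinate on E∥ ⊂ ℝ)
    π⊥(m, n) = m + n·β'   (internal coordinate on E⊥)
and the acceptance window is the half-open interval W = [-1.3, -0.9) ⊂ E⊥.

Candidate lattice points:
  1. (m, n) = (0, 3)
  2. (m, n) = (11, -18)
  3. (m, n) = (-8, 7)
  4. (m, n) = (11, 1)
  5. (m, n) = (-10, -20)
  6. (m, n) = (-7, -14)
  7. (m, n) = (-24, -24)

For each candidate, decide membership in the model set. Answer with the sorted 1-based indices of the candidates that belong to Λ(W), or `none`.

Compute β' = (2−√8)/2 = -0.41421, so π⊥(m,n) = m -0.41421·n.
candidate 1: (m,n)=(0,3) → π∥ = 0+3·β ≈ 7.24264, π⊥ = 0+3·β' ≈ -1.24264 ∈ [-1.3, -0.9) ⇒ IN Λ
candidate 2: (m,n)=(11,-18) → π∥ = 11-18·β ≈ -32.45584, π⊥ = 11-18·β' ≈ 18.45584 ∉ [-1.3, -0.9) ⇒ out
candidate 3: (m,n)=(-8,7) → π∥ = -8+7·β ≈ 8.89949, π⊥ = -8+7·β' ≈ -10.89949 ∉ [-1.3, -0.9) ⇒ out
candidate 4: (m,n)=(11,1) → π∥ = 11+1·β ≈ 13.41421, π⊥ = 11+1·β' ≈ 10.58579 ∉ [-1.3, -0.9) ⇒ out
candidate 5: (m,n)=(-10,-20) → π∥ = -10-20·β ≈ -58.28427, π⊥ = -10-20·β' ≈ -1.71573 ∉ [-1.3, -0.9) ⇒ out
candidate 6: (m,n)=(-7,-14) → π∥ = -7-14·β ≈ -40.79899, π⊥ = -7-14·β' ≈ -1.20101 ∈ [-1.3, -0.9) ⇒ IN Λ
candidate 7: (m,n)=(-24,-24) → π∥ = -24-24·β ≈ -81.94113, π⊥ = -24-24·β' ≈ -14.05887 ∉ [-1.3, -0.9) ⇒ out

1, 6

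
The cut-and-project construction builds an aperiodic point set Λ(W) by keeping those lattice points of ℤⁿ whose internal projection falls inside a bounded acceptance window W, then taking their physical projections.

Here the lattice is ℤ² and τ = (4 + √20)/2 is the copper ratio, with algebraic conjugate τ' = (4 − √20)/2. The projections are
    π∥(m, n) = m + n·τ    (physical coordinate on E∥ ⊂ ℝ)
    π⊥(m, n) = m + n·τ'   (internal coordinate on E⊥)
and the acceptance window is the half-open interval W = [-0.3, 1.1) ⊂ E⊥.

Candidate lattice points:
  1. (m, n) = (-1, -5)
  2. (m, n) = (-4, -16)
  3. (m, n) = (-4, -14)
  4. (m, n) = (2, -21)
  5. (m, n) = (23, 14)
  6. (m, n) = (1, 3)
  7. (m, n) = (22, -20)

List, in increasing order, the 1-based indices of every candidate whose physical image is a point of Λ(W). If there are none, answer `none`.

τ' = (4−√20)/2 ≈ -0.23607.
[1] lift (-1,-5): star map gives 0.18034; window check -0.3 ≤ 0.18034 < 1.1 is true → IN Λ
[2] lift (-4,-16): star map gives -0.22291; window check -0.3 ≤ -0.22291 < 1.1 is true → IN Λ
[3] lift (-4,-14): star map gives -0.69505; window check -0.3 ≤ -0.69505 < 1.1 is false → out
[4] lift (2,-21): star map gives 6.95743; window check -0.3 ≤ 6.95743 < 1.1 is false → out
[5] lift (23,14): star map gives 19.69505; window check -0.3 ≤ 19.69505 < 1.1 is false → out
[6] lift (1,3): star map gives 0.29180; window check -0.3 ≤ 0.29180 < 1.1 is true → IN Λ
[7] lift (22,-20): star map gives 26.72136; window check -0.3 ≤ 26.72136 < 1.1 is false → out

1, 2, 6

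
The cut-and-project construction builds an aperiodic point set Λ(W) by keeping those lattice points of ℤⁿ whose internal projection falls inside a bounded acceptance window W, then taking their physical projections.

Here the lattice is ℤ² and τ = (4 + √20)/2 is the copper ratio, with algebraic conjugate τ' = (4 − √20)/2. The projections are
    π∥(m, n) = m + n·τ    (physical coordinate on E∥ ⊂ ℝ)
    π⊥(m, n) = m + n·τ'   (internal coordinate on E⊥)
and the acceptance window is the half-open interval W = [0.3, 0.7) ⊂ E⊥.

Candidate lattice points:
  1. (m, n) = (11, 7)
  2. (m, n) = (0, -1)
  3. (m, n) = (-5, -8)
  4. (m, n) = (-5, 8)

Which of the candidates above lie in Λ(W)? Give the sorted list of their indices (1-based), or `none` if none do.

none

τ' = (4−√20)/2 ≈ -0.23607.
#1 (11,7): internal coord 11 + (7)·τ' = +9.34752; +9.34752 ∉ [0.3, 0.7) → out
#2 (0,-1): internal coord 0 + (-1)·τ' = +0.23607; +0.23607 ∉ [0.3, 0.7) → out
#3 (-5,-8): internal coord -5 + (-8)·τ' = -3.11146; -3.11146 ∉ [0.3, 0.7) → out
#4 (-5,8): internal coord -5 + (8)·τ' = -6.88854; -6.88854 ∉ [0.3, 0.7) → out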